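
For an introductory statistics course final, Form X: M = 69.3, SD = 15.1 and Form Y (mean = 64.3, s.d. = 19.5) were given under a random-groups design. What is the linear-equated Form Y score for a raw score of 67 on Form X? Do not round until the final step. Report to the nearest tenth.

Linear equating: y = (SD_Y/SD_X)(x − M_X) + M_Y
y = (19.5/15.1)(67 − 69.3) + 64.3
y = 1.291391 × -2.3 + 64.3 = -2.9702 + 64.3 = 61.3

61.3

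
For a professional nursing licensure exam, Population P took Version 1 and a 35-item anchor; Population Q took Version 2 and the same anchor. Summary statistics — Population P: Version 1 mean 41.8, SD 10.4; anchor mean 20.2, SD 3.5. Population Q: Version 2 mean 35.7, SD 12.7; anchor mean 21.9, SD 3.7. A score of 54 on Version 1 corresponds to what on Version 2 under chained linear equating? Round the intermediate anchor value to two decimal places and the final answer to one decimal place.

Version 1 → anchor (Population P): v = (3.5/10.4)(54 − 41.8) + 20.2 = 24.31
anchor → Version 2 (Population Q): y = (12.7/3.7)(24.31 − 21.9) + 35.7 = 44.0

44.0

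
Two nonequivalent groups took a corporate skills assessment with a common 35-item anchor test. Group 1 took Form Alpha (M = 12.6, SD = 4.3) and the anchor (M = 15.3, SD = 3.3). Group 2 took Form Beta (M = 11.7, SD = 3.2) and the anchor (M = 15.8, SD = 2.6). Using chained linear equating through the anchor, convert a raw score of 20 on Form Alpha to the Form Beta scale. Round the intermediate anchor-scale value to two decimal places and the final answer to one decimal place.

18.1

Form Alpha → anchor (Group 1): v = (3.3/4.3)(20 − 12.6) + 15.3 = 20.98
anchor → Form Beta (Group 2): y = (3.2/2.6)(20.98 − 15.8) + 11.7 = 18.1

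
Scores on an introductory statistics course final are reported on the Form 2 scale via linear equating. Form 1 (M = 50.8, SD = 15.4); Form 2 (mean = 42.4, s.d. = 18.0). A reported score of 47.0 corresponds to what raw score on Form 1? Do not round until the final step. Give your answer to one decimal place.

Invert y = (SD_Y/SD_X)(x − M_X) + M_Y:
x = (SD_X/SD_Y)(y − M_Y) + M_X = (15.4/18.0)(47.0 − 42.4) + 50.8
x = 0.855556 × 4.600 + 50.8 = 54.7

54.7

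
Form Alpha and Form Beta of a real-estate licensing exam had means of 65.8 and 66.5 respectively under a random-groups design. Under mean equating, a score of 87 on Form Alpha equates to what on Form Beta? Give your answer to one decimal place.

87.7

Mean equating: y = x + (M_Y − M_X) = 87 + (66.5 − 65.8) = 87.7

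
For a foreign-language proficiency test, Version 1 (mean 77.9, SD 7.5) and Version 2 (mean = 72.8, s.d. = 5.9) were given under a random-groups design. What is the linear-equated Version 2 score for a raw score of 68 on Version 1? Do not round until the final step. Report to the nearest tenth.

65.0

Linear equating: y = (SD_Y/SD_X)(x − M_X) + M_Y
y = (5.9/7.5)(68 − 77.9) + 72.8
y = 0.786667 × -9.9 + 72.8 = -7.7880 + 72.8 = 65.0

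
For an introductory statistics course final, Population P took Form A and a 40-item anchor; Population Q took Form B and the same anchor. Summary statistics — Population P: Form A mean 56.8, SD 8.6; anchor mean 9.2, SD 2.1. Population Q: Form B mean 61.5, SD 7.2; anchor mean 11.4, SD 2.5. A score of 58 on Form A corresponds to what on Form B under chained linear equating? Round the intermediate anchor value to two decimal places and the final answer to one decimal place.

Form A → anchor (Population P): v = (2.1/8.6)(58 − 56.8) + 9.2 = 9.49
anchor → Form B (Population Q): y = (7.2/2.5)(9.49 − 11.4) + 61.5 = 56.0

56.0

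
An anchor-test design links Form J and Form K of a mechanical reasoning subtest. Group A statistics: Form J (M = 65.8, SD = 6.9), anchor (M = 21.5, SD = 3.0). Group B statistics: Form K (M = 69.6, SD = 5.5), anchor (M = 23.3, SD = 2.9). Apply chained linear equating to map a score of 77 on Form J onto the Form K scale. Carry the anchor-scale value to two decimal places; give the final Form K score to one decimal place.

Form J → anchor (Group A): v = (3.0/6.9)(77 − 65.8) + 21.5 = 26.37
anchor → Form K (Group B): y = (5.5/2.9)(26.37 − 23.3) + 69.6 = 75.4

75.4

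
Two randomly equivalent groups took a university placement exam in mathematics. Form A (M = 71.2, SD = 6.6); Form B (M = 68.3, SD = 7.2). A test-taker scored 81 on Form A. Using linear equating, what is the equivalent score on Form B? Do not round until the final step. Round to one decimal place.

Linear equating: y = (SD_Y/SD_X)(x − M_X) + M_Y
y = (7.2/6.6)(81 − 71.2) + 68.3
y = 1.090909 × 9.8 + 68.3 = 10.6909 + 68.3 = 79.0

79.0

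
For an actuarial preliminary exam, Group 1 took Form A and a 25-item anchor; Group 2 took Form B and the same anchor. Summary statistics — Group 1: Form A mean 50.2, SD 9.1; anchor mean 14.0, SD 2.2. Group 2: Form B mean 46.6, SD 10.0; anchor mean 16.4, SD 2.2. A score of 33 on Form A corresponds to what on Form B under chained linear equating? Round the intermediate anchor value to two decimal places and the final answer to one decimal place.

Form A → anchor (Group 1): v = (2.2/9.1)(33 − 50.2) + 14.0 = 9.84
anchor → Form B (Group 2): y = (10.0/2.2)(9.84 − 16.4) + 46.6 = 16.8

16.8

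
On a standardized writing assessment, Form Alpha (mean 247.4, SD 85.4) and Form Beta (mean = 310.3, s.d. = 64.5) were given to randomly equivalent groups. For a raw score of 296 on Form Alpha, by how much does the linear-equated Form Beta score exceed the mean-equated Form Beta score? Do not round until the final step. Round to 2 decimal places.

-11.89

Mean-equated: 296 + (310.3 − 247.4) = 358.90
Linear-equated: (64.5/85.4)(296 − 247.4) + 310.3 = 347.006
Difference = 347.006 − 358.90 = -11.89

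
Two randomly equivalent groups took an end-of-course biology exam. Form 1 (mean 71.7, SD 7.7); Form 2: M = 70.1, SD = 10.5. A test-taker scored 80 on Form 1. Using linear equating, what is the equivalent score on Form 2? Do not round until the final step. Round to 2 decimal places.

Linear equating: y = (SD_Y/SD_X)(x − M_X) + M_Y
y = (10.5/7.7)(80 − 71.7) + 70.1
y = 1.363636 × 8.3 + 70.1 = 11.3182 + 70.1 = 81.42

81.42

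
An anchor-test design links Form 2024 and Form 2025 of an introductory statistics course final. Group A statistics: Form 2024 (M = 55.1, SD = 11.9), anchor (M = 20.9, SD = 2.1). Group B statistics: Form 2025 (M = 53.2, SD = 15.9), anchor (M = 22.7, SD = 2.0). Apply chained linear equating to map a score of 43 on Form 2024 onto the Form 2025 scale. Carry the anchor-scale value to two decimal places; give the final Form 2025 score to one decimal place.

Form 2024 → anchor (Group A): v = (2.1/11.9)(43 − 55.1) + 20.9 = 18.76
anchor → Form 2025 (Group B): y = (15.9/2.0)(18.76 − 22.7) + 53.2 = 21.9

21.9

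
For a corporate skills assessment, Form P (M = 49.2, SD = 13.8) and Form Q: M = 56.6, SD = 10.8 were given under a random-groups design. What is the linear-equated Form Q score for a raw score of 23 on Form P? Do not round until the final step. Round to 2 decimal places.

36.10

Linear equating: y = (SD_Y/SD_X)(x − M_X) + M_Y
y = (10.8/13.8)(23 − 49.2) + 56.6
y = 0.782609 × -26.2 + 56.6 = -20.5043 + 56.6 = 36.10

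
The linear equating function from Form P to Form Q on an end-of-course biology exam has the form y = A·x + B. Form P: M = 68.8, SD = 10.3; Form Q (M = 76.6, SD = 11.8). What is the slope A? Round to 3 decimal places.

A = SD_Y / SD_X = 11.8 / 10.3 = 1.146

1.146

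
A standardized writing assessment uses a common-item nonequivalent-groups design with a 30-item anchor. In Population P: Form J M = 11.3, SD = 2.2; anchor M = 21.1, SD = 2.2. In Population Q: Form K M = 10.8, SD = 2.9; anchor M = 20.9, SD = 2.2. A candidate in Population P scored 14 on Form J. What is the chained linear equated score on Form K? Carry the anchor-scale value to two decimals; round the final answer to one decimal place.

Form J → anchor (Population P): v = (2.2/2.2)(14 − 11.3) + 21.1 = 23.80
anchor → Form K (Population Q): y = (2.9/2.2)(23.80 − 20.9) + 10.8 = 14.6

14.6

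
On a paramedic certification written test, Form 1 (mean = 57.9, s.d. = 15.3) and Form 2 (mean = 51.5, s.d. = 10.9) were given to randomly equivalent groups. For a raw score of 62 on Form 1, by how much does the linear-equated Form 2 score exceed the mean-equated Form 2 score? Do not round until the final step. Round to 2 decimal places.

Mean-equated: 62 + (51.5 − 57.9) = 55.60
Linear-equated: (10.9/15.3)(62 − 57.9) + 51.5 = 54.421
Difference = 54.421 − 55.60 = -1.18

-1.18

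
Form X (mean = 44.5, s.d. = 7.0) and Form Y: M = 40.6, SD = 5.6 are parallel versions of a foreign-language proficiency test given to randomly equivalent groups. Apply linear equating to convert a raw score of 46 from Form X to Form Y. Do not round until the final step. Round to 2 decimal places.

41.80

Linear equating: y = (SD_Y/SD_X)(x − M_X) + M_Y
y = (5.6/7.0)(46 − 44.5) + 40.6
y = 0.800000 × 1.5 + 40.6 = 1.2000 + 40.6 = 41.80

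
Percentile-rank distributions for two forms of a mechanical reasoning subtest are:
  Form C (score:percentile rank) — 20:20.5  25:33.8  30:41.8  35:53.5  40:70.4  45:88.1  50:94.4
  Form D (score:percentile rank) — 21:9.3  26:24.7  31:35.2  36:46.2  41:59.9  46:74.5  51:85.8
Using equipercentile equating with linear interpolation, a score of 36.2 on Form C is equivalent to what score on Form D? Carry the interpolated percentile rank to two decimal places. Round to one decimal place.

PR of 36.2 on Form C: 53.5 + (36.2 − 35)/(40 − 35) × (70.4 − 53.5) = 57.56
On Form D, PR 57.56 falls between score 36 (PR 46.2) and 41 (PR 59.9).
Interpolate: 36 + (57.56 − 46.2)/(59.9 − 46.2) × (41 − 36) = 40.1

40.1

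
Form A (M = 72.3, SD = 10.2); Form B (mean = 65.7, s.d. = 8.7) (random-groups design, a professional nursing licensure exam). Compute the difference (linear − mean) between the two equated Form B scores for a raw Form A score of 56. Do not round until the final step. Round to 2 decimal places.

2.40

Mean-equated: 56 + (65.7 − 72.3) = 49.40
Linear-equated: (8.7/10.2)(56 − 72.3) + 65.7 = 51.797
Difference = 51.797 − 49.40 = 2.40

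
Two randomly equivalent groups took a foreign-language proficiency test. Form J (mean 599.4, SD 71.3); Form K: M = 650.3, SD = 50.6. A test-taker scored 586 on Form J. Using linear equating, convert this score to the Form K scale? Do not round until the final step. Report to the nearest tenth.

640.8

Linear equating: y = (SD_Y/SD_X)(x − M_X) + M_Y
y = (50.6/71.3)(586 − 599.4) + 650.3
y = 0.709677 × -13.4 + 650.3 = -9.5097 + 650.3 = 640.8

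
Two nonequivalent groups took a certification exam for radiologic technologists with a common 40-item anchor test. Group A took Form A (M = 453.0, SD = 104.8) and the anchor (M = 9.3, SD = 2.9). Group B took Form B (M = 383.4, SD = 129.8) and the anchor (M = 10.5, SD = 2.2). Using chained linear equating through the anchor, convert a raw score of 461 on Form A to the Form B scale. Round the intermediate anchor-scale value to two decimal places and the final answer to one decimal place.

Form A → anchor (Group A): v = (2.9/104.8)(461 − 453.0) + 9.3 = 9.52
anchor → Form B (Group B): y = (129.8/2.2)(9.52 − 10.5) + 383.4 = 325.6

325.6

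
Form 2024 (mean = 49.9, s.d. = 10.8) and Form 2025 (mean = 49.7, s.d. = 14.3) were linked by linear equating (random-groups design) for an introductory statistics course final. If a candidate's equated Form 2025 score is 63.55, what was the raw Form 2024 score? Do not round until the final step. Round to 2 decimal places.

60.36

Invert y = (SD_Y/SD_X)(x − M_X) + M_Y:
x = (SD_X/SD_Y)(y − M_Y) + M_X = (10.8/14.3)(63.55 − 49.7) + 49.9
x = 0.755245 × 13.850 + 49.9 = 60.36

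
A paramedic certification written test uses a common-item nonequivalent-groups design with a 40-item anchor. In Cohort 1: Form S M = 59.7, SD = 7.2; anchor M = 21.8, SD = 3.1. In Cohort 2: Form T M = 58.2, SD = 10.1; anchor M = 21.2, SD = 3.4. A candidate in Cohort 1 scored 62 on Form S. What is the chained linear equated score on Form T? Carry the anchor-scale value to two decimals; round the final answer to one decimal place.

62.9

Form S → anchor (Cohort 1): v = (3.1/7.2)(62 − 59.7) + 21.8 = 22.79
anchor → Form T (Cohort 2): y = (10.1/3.4)(22.79 − 21.2) + 58.2 = 62.9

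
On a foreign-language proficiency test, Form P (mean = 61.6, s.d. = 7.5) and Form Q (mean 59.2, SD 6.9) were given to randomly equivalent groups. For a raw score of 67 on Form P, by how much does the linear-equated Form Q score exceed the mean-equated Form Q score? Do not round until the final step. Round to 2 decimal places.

Mean-equated: 67 + (59.2 − 61.6) = 64.60
Linear-equated: (6.9/7.5)(67 − 61.6) + 59.2 = 64.168
Difference = 64.168 − 64.60 = -0.43

-0.43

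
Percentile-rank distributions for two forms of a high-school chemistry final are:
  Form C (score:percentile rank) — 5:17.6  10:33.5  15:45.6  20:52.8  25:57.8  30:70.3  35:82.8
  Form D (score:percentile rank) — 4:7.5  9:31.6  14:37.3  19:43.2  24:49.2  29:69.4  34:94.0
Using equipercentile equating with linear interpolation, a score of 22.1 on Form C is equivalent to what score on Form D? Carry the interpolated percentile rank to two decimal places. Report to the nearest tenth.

25.4

PR of 22.1 on Form C: 52.8 + (22.1 − 20)/(25 − 20) × (57.8 − 52.8) = 54.90
On Form D, PR 54.90 falls between score 24 (PR 49.2) and 29 (PR 69.4).
Interpolate: 24 + (54.90 − 49.2)/(69.4 − 49.2) × (29 − 24) = 25.4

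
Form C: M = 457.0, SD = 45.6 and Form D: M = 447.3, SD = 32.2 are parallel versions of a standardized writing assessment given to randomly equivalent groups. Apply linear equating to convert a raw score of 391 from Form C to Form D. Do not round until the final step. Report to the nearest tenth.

400.7

Linear equating: y = (SD_Y/SD_X)(x − M_X) + M_Y
y = (32.2/45.6)(391 − 457.0) + 447.3
y = 0.706140 × -66.0 + 447.3 = -46.6053 + 447.3 = 400.7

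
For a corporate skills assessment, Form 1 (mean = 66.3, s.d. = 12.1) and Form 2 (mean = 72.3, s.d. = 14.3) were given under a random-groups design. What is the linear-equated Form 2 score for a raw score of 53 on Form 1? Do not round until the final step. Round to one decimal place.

56.6

Linear equating: y = (SD_Y/SD_X)(x − M_X) + M_Y
y = (14.3/12.1)(53 − 66.3) + 72.3
y = 1.181818 × -13.3 + 72.3 = -15.7182 + 72.3 = 56.6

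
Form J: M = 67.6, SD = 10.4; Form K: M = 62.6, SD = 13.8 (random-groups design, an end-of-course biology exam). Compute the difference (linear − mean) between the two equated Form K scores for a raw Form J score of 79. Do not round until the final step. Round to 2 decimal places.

3.73

Mean-equated: 79 + (62.6 − 67.6) = 74.00
Linear-equated: (13.8/10.4)(79 − 67.6) + 62.6 = 77.727
Difference = 77.727 − 74.00 = 3.73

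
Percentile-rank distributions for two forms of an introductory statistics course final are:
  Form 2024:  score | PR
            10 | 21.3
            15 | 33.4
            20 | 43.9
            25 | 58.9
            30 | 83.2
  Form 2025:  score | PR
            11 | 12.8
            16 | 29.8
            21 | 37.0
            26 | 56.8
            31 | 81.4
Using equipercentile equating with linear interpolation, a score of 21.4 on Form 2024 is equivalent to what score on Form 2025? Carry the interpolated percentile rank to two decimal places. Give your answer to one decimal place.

23.8

PR of 21.4 on Form 2024: 43.9 + (21.4 − 20)/(25 − 20) × (58.9 − 43.9) = 48.10
On Form 2025, PR 48.10 falls between score 21 (PR 37.0) and 26 (PR 56.8).
Interpolate: 21 + (48.10 − 37.0)/(56.8 − 37.0) × (26 − 21) = 23.8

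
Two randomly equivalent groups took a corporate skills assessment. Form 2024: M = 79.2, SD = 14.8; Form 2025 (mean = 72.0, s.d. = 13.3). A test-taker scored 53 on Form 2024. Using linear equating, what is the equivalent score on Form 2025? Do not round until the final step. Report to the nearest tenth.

Linear equating: y = (SD_Y/SD_X)(x − M_X) + M_Y
y = (13.3/14.8)(53 − 79.2) + 72.0
y = 0.898649 × -26.2 + 72.0 = -23.5446 + 72.0 = 48.5

48.5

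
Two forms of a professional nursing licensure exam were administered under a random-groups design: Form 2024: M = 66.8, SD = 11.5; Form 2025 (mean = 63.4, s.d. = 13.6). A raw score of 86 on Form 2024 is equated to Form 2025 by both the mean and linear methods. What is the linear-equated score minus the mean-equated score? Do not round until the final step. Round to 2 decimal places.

3.51

Mean-equated: 86 + (63.4 − 66.8) = 82.60
Linear-equated: (13.6/11.5)(86 − 66.8) + 63.4 = 86.106
Difference = 86.106 − 82.60 = 3.51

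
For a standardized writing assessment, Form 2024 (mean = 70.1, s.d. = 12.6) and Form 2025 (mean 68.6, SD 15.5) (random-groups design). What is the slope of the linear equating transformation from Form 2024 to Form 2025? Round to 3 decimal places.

1.230

A = SD_Y / SD_X = 15.5 / 12.6 = 1.230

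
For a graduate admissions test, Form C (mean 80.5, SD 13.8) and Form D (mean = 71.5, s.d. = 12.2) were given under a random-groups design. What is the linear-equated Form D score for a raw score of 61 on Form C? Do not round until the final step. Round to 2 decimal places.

54.26

Linear equating: y = (SD_Y/SD_X)(x − M_X) + M_Y
y = (12.2/13.8)(61 − 80.5) + 71.5
y = 0.884058 × -19.5 + 71.5 = -17.2391 + 71.5 = 54.26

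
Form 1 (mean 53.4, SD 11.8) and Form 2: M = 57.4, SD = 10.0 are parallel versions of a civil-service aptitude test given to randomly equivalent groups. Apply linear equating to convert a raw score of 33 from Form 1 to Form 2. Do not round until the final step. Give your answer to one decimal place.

40.1

Linear equating: y = (SD_Y/SD_X)(x − M_X) + M_Y
y = (10.0/11.8)(33 − 53.4) + 57.4
y = 0.847458 × -20.4 + 57.4 = -17.2881 + 57.4 = 40.1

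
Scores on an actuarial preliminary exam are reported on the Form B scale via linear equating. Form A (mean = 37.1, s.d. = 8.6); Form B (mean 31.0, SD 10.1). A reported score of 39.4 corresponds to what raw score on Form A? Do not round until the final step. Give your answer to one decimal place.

Invert y = (SD_Y/SD_X)(x − M_X) + M_Y:
x = (SD_X/SD_Y)(y − M_Y) + M_X = (8.6/10.1)(39.4 − 31.0) + 37.1
x = 0.851485 × 8.400 + 37.1 = 44.3

44.3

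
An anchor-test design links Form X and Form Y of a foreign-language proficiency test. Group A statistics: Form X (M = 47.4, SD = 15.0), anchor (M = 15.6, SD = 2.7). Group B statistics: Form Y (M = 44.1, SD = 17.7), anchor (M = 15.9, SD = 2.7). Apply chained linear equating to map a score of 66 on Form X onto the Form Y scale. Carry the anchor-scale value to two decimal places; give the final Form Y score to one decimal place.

Form X → anchor (Group A): v = (2.7/15.0)(66 − 47.4) + 15.6 = 18.95
anchor → Form Y (Group B): y = (17.7/2.7)(18.95 − 15.9) + 44.1 = 64.1

64.1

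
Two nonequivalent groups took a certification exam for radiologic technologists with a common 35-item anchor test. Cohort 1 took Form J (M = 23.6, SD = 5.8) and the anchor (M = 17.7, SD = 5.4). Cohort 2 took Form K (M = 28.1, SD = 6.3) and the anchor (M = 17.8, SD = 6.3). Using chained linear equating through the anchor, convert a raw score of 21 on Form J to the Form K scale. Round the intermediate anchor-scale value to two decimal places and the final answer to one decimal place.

Form J → anchor (Cohort 1): v = (5.4/5.8)(21 − 23.6) + 17.7 = 15.28
anchor → Form K (Cohort 2): y = (6.3/6.3)(15.28 − 17.8) + 28.1 = 25.6

25.6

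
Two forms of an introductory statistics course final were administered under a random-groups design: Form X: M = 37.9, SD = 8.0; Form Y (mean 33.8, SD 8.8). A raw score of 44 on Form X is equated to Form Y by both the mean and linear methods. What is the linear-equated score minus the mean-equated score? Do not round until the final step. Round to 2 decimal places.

0.61

Mean-equated: 44 + (33.8 − 37.9) = 39.90
Linear-equated: (8.8/8.0)(44 − 37.9) + 33.8 = 40.510
Difference = 40.510 − 39.90 = 0.61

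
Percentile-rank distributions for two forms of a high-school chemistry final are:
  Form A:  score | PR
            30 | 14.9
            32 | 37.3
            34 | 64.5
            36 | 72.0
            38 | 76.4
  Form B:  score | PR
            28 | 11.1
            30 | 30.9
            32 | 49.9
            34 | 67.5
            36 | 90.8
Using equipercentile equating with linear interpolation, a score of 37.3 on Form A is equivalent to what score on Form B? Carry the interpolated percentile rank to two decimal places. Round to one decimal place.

34.6

PR of 37.3 on Form A: 72.0 + (37.3 − 36)/(38 − 36) × (76.4 − 72.0) = 74.86
On Form B, PR 74.86 falls between score 34 (PR 67.5) and 36 (PR 90.8).
Interpolate: 34 + (74.86 − 67.5)/(90.8 − 67.5) × (36 − 34) = 34.6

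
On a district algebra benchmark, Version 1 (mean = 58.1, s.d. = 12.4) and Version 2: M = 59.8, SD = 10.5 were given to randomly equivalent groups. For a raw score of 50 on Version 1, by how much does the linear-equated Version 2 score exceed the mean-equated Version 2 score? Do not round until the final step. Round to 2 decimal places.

1.24

Mean-equated: 50 + (59.8 − 58.1) = 51.70
Linear-equated: (10.5/12.4)(50 − 58.1) + 59.8 = 52.941
Difference = 52.941 − 51.70 = 1.24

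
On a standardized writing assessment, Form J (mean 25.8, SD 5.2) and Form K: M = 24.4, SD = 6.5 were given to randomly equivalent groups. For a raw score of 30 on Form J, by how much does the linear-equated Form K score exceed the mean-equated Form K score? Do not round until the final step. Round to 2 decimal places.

Mean-equated: 30 + (24.4 − 25.8) = 28.60
Linear-equated: (6.5/5.2)(30 − 25.8) + 24.4 = 29.650
Difference = 29.650 − 28.60 = 1.05

1.05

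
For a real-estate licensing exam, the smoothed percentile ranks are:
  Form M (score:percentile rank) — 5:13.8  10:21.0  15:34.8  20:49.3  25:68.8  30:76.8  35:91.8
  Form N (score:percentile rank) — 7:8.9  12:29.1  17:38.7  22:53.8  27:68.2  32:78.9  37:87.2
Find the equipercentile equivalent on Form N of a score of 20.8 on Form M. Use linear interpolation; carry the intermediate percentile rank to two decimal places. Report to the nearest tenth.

21.5

PR of 20.8 on Form M: 49.3 + (20.8 − 20)/(25 − 20) × (68.8 − 49.3) = 52.42
On Form N, PR 52.42 falls between score 17 (PR 38.7) and 22 (PR 53.8).
Interpolate: 17 + (52.42 − 38.7)/(53.8 − 38.7) × (22 − 17) = 21.5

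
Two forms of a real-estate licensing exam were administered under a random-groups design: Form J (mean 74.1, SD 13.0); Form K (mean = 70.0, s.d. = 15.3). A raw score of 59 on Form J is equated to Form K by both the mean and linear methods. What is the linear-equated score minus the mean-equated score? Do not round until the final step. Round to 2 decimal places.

Mean-equated: 59 + (70.0 − 74.1) = 54.90
Linear-equated: (15.3/13.0)(59 − 74.1) + 70.0 = 52.228
Difference = 52.228 − 54.90 = -2.67

-2.67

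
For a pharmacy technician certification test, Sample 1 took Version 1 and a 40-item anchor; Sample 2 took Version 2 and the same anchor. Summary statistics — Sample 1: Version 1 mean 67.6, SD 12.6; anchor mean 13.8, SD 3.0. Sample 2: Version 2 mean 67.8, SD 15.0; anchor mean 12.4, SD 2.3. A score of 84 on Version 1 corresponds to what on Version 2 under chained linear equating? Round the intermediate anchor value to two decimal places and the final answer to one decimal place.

102.4

Version 1 → anchor (Sample 1): v = (3.0/12.6)(84 − 67.6) + 13.8 = 17.70
anchor → Version 2 (Sample 2): y = (15.0/2.3)(17.70 − 12.4) + 67.8 = 102.4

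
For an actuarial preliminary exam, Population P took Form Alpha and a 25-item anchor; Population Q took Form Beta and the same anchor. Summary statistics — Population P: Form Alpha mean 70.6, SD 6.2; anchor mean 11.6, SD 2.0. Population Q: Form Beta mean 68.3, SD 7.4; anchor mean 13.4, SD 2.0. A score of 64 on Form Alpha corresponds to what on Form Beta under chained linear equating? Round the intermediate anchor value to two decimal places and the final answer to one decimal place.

Form Alpha → anchor (Population P): v = (2.0/6.2)(64 − 70.6) + 11.6 = 9.47
anchor → Form Beta (Population Q): y = (7.4/2.0)(9.47 − 13.4) + 68.3 = 53.8

53.8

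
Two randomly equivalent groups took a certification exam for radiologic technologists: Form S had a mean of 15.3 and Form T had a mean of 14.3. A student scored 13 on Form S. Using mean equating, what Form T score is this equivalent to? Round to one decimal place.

Mean equating: y = x + (M_Y − M_X) = 13 + (14.3 − 15.3) = 12.0

12.0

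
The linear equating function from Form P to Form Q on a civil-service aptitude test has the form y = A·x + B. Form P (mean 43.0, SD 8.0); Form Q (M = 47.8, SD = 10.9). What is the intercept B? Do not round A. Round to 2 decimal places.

A = SD_Y / SD_X = 10.9 / 8.0 = 1.362500
B = M_Y − A·M_X = 47.8 − 1.362500 × 43.0 = -10.79

-10.79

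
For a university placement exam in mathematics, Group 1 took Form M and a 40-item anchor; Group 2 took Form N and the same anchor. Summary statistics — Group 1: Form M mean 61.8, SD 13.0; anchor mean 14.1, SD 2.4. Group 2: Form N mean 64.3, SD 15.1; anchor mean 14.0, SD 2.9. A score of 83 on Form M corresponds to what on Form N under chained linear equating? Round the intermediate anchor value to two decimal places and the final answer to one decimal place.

Form M → anchor (Group 1): v = (2.4/13.0)(83 − 61.8) + 14.1 = 18.01
anchor → Form N (Group 2): y = (15.1/2.9)(18.01 − 14.0) + 64.3 = 85.2

85.2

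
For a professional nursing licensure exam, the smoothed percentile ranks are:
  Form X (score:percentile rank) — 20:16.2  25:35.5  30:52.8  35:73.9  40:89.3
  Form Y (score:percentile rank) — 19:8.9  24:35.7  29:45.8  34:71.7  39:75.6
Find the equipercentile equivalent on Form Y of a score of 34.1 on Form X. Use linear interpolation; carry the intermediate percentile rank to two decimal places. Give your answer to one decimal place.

PR of 34.1 on Form X: 52.8 + (34.1 − 30)/(35 − 30) × (73.9 − 52.8) = 70.10
On Form Y, PR 70.10 falls between score 29 (PR 45.8) and 34 (PR 71.7).
Interpolate: 29 + (70.10 − 45.8)/(71.7 − 45.8) × (34 − 29) = 33.7

33.7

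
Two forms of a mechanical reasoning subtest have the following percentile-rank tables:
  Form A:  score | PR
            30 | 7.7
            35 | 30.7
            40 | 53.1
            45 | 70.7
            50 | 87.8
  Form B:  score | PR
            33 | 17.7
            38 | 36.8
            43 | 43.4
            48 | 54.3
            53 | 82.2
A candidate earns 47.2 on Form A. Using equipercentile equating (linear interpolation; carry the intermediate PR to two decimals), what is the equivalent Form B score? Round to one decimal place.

52.3

PR of 47.2 on Form A: 70.7 + (47.2 − 45)/(50 − 45) × (87.8 − 70.7) = 78.22
On Form B, PR 78.22 falls between score 48 (PR 54.3) and 53 (PR 82.2).
Interpolate: 48 + (78.22 − 54.3)/(82.2 − 54.3) × (53 − 48) = 52.3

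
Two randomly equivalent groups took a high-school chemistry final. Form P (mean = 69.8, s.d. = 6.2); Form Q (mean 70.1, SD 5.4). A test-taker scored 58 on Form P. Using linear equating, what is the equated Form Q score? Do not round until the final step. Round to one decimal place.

Linear equating: y = (SD_Y/SD_X)(x − M_X) + M_Y
y = (5.4/6.2)(58 − 69.8) + 70.1
y = 0.870968 × -11.8 + 70.1 = -10.2774 + 70.1 = 59.8

59.8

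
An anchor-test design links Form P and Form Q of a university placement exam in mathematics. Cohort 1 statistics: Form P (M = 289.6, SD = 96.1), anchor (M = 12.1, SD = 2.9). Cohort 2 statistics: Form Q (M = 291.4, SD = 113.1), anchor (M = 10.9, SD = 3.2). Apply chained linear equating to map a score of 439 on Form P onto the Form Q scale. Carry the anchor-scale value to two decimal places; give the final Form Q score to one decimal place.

Form P → anchor (Cohort 1): v = (2.9/96.1)(439 − 289.6) + 12.1 = 16.61
anchor → Form Q (Cohort 2): y = (113.1/3.2)(16.61 − 10.9) + 291.4 = 493.2

493.2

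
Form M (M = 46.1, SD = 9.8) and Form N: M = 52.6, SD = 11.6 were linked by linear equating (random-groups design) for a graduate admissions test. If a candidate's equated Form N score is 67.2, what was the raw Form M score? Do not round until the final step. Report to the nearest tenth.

58.4

Invert y = (SD_Y/SD_X)(x − M_X) + M_Y:
x = (SD_X/SD_Y)(y − M_Y) + M_X = (9.8/11.6)(67.2 − 52.6) + 46.1
x = 0.844828 × 14.600 + 46.1 = 58.4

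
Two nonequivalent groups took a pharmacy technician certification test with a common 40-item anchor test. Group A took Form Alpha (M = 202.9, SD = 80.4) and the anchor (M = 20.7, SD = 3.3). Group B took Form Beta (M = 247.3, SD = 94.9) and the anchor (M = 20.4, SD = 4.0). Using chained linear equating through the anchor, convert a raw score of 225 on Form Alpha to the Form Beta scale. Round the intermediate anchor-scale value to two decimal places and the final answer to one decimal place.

276.0

Form Alpha → anchor (Group A): v = (3.3/80.4)(225 − 202.9) + 20.7 = 21.61
anchor → Form Beta (Group B): y = (94.9/4.0)(21.61 − 20.4) + 247.3 = 276.0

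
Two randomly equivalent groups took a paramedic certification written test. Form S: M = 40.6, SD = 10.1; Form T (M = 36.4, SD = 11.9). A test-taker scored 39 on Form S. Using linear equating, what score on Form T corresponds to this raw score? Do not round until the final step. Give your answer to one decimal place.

34.5

Linear equating: y = (SD_Y/SD_X)(x − M_X) + M_Y
y = (11.9/10.1)(39 − 40.6) + 36.4
y = 1.178218 × -1.6 + 36.4 = -1.8851 + 36.4 = 34.5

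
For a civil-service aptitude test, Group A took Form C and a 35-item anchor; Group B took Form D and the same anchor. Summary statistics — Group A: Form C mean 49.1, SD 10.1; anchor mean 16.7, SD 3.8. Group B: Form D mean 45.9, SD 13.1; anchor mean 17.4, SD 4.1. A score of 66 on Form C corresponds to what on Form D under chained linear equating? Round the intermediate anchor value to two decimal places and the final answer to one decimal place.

Form C → anchor (Group A): v = (3.8/10.1)(66 − 49.1) + 16.7 = 23.06
anchor → Form D (Group B): y = (13.1/4.1)(23.06 − 17.4) + 45.9 = 64.0

64.0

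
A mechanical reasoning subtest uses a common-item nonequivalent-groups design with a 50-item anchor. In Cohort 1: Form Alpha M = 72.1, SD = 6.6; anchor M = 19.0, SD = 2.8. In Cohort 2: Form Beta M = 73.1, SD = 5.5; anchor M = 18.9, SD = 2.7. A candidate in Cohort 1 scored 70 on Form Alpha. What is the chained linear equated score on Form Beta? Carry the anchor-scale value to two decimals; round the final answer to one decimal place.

71.5

Form Alpha → anchor (Cohort 1): v = (2.8/6.6)(70 − 72.1) + 19.0 = 18.11
anchor → Form Beta (Cohort 2): y = (5.5/2.7)(18.11 − 18.9) + 73.1 = 71.5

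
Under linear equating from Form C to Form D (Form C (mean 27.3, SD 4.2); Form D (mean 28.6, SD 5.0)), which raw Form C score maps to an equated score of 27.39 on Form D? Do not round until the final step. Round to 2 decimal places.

26.28

Invert y = (SD_Y/SD_X)(x − M_X) + M_Y:
x = (SD_X/SD_Y)(y − M_Y) + M_X = (4.2/5.0)(27.39 − 28.6) + 27.3
x = 0.840000 × -1.210 + 27.3 = 26.28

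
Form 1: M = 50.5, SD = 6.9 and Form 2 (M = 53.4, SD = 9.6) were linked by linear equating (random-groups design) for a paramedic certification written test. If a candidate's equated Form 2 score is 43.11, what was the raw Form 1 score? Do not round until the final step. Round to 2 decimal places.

43.10

Invert y = (SD_Y/SD_X)(x − M_X) + M_Y:
x = (SD_X/SD_Y)(y − M_Y) + M_X = (6.9/9.6)(43.11 − 53.4) + 50.5
x = 0.718750 × -10.290 + 50.5 = 43.10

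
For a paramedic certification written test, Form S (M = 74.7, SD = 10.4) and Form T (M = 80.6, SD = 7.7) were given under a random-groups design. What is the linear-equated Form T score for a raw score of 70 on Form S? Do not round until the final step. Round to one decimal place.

Linear equating: y = (SD_Y/SD_X)(x − M_X) + M_Y
y = (7.7/10.4)(70 − 74.7) + 80.6
y = 0.740385 × -4.7 + 80.6 = -3.4798 + 80.6 = 77.1

77.1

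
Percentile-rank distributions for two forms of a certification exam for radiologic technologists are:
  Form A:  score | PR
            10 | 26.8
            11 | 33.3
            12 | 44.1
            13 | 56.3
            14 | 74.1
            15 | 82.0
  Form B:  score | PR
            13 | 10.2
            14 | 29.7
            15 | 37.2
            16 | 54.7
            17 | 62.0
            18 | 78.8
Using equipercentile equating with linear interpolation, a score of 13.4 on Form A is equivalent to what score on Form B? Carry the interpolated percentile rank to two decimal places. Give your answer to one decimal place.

17.1

PR of 13.4 on Form A: 56.3 + (13.4 − 13)/(14 − 13) × (74.1 − 56.3) = 63.42
On Form B, PR 63.42 falls between score 17 (PR 62.0) and 18 (PR 78.8).
Interpolate: 17 + (63.42 − 62.0)/(78.8 − 62.0) × (18 − 17) = 17.1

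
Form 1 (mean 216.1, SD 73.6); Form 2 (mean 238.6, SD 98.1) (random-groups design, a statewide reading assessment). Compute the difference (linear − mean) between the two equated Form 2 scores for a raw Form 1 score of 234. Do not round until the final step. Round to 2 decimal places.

5.96

Mean-equated: 234 + (238.6 − 216.1) = 256.50
Linear-equated: (98.1/73.6)(234 − 216.1) + 238.6 = 262.459
Difference = 262.459 − 256.50 = 5.96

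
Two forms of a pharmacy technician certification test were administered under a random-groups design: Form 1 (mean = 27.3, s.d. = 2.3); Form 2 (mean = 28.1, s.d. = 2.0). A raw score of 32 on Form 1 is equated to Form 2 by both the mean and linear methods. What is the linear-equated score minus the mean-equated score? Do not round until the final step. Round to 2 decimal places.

Mean-equated: 32 + (28.1 − 27.3) = 32.80
Linear-equated: (2.0/2.3)(32 − 27.3) + 28.1 = 32.187
Difference = 32.187 − 32.80 = -0.61

-0.61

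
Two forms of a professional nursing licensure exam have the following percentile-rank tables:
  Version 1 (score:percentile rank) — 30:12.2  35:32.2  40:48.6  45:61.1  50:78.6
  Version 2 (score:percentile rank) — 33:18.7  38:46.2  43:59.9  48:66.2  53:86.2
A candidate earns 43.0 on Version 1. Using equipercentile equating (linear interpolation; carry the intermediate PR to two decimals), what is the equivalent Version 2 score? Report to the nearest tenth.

PR of 43.0 on Version 1: 48.6 + (43.0 − 40)/(45 − 40) × (61.1 − 48.6) = 56.10
On Version 2, PR 56.10 falls between score 38 (PR 46.2) and 43 (PR 59.9).
Interpolate: 38 + (56.10 − 46.2)/(59.9 − 46.2) × (43 − 38) = 41.6

41.6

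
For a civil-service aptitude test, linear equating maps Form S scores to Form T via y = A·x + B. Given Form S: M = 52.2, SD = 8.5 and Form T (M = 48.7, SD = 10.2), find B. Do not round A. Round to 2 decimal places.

-13.94

A = SD_Y / SD_X = 10.2 / 8.5 = 1.200000
B = M_Y − A·M_X = 48.7 − 1.200000 × 52.2 = -13.94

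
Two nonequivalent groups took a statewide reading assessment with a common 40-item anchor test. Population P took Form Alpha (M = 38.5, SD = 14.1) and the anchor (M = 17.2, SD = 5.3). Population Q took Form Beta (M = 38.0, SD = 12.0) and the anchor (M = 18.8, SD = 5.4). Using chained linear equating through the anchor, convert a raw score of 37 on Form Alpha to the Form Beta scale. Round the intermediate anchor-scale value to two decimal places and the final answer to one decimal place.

Form Alpha → anchor (Population P): v = (5.3/14.1)(37 − 38.5) + 17.2 = 16.64
anchor → Form Beta (Population Q): y = (12.0/5.4)(16.64 − 18.8) + 38.0 = 33.2

33.2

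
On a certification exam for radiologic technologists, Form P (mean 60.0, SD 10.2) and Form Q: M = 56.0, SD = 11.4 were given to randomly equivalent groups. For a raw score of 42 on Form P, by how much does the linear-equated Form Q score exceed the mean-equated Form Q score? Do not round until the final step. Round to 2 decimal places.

Mean-equated: 42 + (56.0 − 60.0) = 38.00
Linear-equated: (11.4/10.2)(42 − 60.0) + 56.0 = 35.882
Difference = 35.882 − 38.00 = -2.12

-2.12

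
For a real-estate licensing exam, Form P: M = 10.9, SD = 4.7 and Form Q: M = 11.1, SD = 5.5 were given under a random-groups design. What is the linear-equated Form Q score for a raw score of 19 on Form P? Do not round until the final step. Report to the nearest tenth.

Linear equating: y = (SD_Y/SD_X)(x − M_X) + M_Y
y = (5.5/4.7)(19 − 10.9) + 11.1
y = 1.170213 × 8.1 + 11.1 = 9.4787 + 11.1 = 20.6

20.6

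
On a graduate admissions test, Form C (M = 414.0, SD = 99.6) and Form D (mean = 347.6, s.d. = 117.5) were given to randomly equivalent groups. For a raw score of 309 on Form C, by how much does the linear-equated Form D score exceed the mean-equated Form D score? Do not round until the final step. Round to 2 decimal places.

-18.87

Mean-equated: 309 + (347.6 − 414.0) = 242.60
Linear-equated: (117.5/99.6)(309 − 414.0) + 347.6 = 223.730
Difference = 223.730 − 242.60 = -18.87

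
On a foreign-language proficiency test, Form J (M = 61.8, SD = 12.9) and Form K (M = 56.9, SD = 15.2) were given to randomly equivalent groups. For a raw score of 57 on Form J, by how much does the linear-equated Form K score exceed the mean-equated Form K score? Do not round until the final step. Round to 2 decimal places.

Mean-equated: 57 + (56.9 − 61.8) = 52.10
Linear-equated: (15.2/12.9)(57 − 61.8) + 56.9 = 51.244
Difference = 51.244 − 52.10 = -0.86

-0.86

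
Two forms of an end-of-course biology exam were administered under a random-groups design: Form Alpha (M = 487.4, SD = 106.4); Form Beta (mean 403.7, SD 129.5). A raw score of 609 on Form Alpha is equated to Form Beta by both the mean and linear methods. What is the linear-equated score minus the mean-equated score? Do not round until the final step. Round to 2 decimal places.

Mean-equated: 609 + (403.7 − 487.4) = 525.30
Linear-equated: (129.5/106.4)(609 − 487.4) + 403.7 = 551.700
Difference = 551.700 − 525.30 = 26.40

26.40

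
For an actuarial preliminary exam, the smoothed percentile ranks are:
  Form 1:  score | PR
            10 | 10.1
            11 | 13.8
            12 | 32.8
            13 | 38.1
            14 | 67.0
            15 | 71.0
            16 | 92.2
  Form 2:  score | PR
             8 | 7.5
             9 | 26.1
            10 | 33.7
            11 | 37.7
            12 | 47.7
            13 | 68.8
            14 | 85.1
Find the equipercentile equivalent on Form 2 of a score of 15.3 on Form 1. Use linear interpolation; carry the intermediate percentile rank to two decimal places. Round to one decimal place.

13.5

PR of 15.3 on Form 1: 71.0 + (15.3 − 15)/(16 − 15) × (92.2 − 71.0) = 77.36
On Form 2, PR 77.36 falls between score 13 (PR 68.8) and 14 (PR 85.1).
Interpolate: 13 + (77.36 − 68.8)/(85.1 − 68.8) × (14 − 13) = 13.5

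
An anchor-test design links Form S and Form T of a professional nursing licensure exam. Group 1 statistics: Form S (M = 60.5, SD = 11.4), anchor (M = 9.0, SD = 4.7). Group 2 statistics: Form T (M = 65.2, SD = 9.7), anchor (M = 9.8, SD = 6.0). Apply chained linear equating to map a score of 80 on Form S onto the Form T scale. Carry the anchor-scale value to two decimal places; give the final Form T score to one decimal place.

76.9

Form S → anchor (Group 1): v = (4.7/11.4)(80 − 60.5) + 9.0 = 17.04
anchor → Form T (Group 2): y = (9.7/6.0)(17.04 − 9.8) + 65.2 = 76.9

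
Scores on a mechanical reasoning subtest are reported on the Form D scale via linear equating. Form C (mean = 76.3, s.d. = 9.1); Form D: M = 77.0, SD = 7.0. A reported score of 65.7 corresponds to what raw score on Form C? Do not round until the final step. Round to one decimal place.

Invert y = (SD_Y/SD_X)(x − M_X) + M_Y:
x = (SD_X/SD_Y)(y − M_Y) + M_X = (9.1/7.0)(65.7 − 77.0) + 76.3
x = 1.300000 × -11.300 + 76.3 = 61.6

61.6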